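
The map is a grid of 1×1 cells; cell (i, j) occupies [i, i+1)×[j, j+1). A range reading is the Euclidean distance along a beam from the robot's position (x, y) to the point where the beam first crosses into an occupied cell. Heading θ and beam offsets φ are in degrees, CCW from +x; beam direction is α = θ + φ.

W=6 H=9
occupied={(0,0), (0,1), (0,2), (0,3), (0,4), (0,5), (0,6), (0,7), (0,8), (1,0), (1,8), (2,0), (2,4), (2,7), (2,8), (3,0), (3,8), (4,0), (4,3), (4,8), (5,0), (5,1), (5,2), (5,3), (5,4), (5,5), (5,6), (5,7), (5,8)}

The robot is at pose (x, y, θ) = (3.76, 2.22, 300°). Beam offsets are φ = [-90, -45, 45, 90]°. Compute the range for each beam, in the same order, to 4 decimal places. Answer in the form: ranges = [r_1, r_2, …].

ranges = [2.4400, 1.2630, 1.2837, 1.4318]

beam 1: φ=-90°, α=210°
  dir = (cos 210°, sin 210°) = (-0.8660, -0.5000); from cell (3,2)
  next x-line at t=0.8776, next y-line at t=0.4400; Δt_x=1.1547, Δt_y=2.0000
    y: enter (3,1) at t=0.4400
    x: enter (2,1) at t=0.8776
    x: enter (1,1) at t=2.0323
    y: enter (1,0) at t=2.4400 ← occupied
  → r_1 = 2.4400
beam 2: φ=-45°, α=255°
  dir = (cos 255°, sin 255°) = (-0.2588, -0.9659); from cell (3,2)
  next x-line at t=2.9364, next y-line at t=0.2278; Δt_x=3.8637, Δt_y=1.0353
    y: enter (3,1) at t=0.2278
    y: enter (3,0) at t=1.2630 ← occupied
  → r_2 = 1.2630
beam 3: φ=45°, α=345°
  dir = (cos 345°, sin 345°) = (0.9659, -0.2588); from cell (3,2)
  next x-line at t=0.2485, next y-line at t=0.8500; Δt_x=1.0353, Δt_y=3.8637
    x: enter (4,2) at t=0.2485
    y: enter (4,1) at t=0.8500
    x: enter (5,1) at t=1.2837 ← occupied
  → r_3 = 1.2837
beam 4: φ=90°, α=30°
  dir = (cos 30°, sin 30°) = (0.8660, 0.5000); from cell (3,2)
  next x-line at t=0.2771, next y-line at t=1.5600; Δt_x=1.1547, Δt_y=2.0000
    x: enter (4,2) at t=0.2771
    x: enter (5,2) at t=1.4318 ← occupied
  → r_4 = 1.4318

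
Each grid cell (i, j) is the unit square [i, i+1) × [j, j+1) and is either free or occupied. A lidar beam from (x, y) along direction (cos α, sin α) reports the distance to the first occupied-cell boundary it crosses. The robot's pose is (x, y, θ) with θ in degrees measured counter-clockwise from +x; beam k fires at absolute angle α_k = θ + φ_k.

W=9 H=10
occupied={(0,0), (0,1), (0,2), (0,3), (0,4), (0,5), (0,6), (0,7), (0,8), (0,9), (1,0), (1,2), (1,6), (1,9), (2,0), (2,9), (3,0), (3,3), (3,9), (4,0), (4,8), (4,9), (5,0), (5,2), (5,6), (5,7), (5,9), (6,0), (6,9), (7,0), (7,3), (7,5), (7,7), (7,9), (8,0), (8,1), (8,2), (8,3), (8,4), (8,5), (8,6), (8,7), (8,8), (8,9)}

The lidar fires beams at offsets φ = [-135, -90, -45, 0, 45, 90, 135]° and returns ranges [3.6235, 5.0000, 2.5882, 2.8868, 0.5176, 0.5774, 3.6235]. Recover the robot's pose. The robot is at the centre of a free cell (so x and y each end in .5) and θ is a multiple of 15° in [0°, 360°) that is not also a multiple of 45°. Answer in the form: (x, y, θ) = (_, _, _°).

(x, y, θ) = (3.5, 4.5, 210°)

Enumerate (i+0.5, j+0.5, θ) over the 46 free cells and 16 admissible headings. For each, cast all 7 beams and compare to the given ranges.
  (5.5, 5.5, 165°): beam 1 = 2.8868 ≠ 3.6235 ✗
  (1.5, 7.5, 75°): beam 1 = 0.5774 ≠ 3.6235 ✗
  (5.5, 5.5, 345°): beam 1 = 5.0000 ≠ 3.6235 ✗
  …
  (3.5, 4.5, 210°): r_1=3.6235, r_2=5.0000, r_3=2.5882, r_4=2.8868, r_5=0.5176, r_6=0.5774, r_7=3.6235 — all match ✓
Unique over the lattice → pose = (3.5, 4.5, 210°).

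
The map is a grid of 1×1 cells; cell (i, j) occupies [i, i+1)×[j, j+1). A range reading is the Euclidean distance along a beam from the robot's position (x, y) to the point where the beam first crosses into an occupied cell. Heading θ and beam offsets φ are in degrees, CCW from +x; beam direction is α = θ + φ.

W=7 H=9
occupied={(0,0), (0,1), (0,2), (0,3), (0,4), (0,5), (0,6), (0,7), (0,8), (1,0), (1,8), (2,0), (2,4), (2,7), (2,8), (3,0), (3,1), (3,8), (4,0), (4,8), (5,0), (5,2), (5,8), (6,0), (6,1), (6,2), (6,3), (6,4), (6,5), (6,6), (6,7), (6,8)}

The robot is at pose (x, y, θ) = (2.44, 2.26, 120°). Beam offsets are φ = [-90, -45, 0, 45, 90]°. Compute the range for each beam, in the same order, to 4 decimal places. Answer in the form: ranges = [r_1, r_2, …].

beam 1: φ=-90°, α=30°
  dir = (cos 30°, sin 30°) = (0.8660, 0.5000); from cell (2,2)
  next x-line at t=0.6466, next y-line at t=1.4800; Δt_x=1.1547, Δt_y=2.0000
    x: enter (3,2) at t=0.6466
    y: enter (3,3) at t=1.4800
    x: enter (4,3) at t=1.8013
    x: enter (5,3) at t=2.9560
    y: enter (5,4) at t=3.4800
    x: enter (6,4) at t=4.1107 ← occupied
  → r_1 = 4.1107
beam 2: φ=-45°, α=75°
  dir = (cos 75°, sin 75°) = (0.2588, 0.9659); from cell (2,2)
  next x-line at t=2.1637, next y-line at t=0.7661; Δt_x=3.8637, Δt_y=1.0353
    y: enter (2,3) at t=0.7661
    y: enter (2,4) at t=1.8014 ← occupied
  → r_2 = 1.8014
beam 3: φ=0°, α=120°
  dir = (cos 120°, sin 120°) = (-0.5000, 0.8660); from cell (2,2)
  next x-line at t=0.8800, next y-line at t=0.8545; Δt_x=2.0000, Δt_y=1.1547
    y: enter (2,3) at t=0.8545
    x: enter (1,3) at t=0.8800
    y: enter (1,4) at t=2.0092
    x: enter (0,4) at t=2.8800 ← occupied
  → r_3 = 2.8800
beam 4: φ=45°, α=165°
  dir = (cos 165°, sin 165°) = (-0.9659, 0.2588); from cell (2,2)
  next x-line at t=0.4555, next y-line at t=2.8591; Δt_x=1.0353, Δt_y=3.8637
    x: enter (1,2) at t=0.4555
    x: enter (0,2) at t=1.4908 ← occupied
  → r_4 = 1.4908
beam 5: φ=90°, α=210°
  dir = (cos 210°, sin 210°) = (-0.8660, -0.5000); from cell (2,2)
  next x-line at t=0.5081, next y-line at t=0.5200; Δt_x=1.1547, Δt_y=2.0000
    x: enter (1,2) at t=0.5081
    y: enter (1,1) at t=0.5200
    x: enter (0,1) at t=1.6628 ← occupied
  → r_5 = 1.6628

ranges = [4.1107, 1.8014, 2.8800, 1.4908, 1.6628]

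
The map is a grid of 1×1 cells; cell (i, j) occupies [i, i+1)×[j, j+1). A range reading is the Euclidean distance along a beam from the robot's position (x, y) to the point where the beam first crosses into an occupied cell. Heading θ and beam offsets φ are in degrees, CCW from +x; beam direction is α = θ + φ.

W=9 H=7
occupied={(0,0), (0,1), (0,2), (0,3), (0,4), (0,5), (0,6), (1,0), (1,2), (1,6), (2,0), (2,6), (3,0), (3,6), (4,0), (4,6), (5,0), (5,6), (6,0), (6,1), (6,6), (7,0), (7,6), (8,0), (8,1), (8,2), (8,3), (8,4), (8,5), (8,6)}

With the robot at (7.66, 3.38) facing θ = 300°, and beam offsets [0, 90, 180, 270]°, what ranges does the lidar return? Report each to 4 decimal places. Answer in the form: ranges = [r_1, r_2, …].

ranges = [0.6800, 0.3926, 3.0253, 4.7600]

beam 1: φ=0°, α=300°
  direction (0.5000, -0.8660); cell (7,3); t to first gridline: x 0.6800, y 0.4388 (then +2.0000 / +1.1547)
    (7,2) via y @ 0.4388
    (8,2) via x @ 0.6800  # hit
  → r_1 = 0.6800
beam 2: φ=90°, α=30°
  direction (0.8660, 0.5000); cell (7,3); t to first gridline: x 0.3926, y 1.2400 (then +1.1547 / +2.0000)
    (8,3) via x @ 0.3926  # hit
  → r_2 = 0.3926
beam 3: φ=180°, α=120°
  direction (-0.5000, 0.8660); cell (7,3); t to first gridline: x 1.3200, y 0.7159 (then +2.0000 / +1.1547)
    (7,4) via y @ 0.7159
    (6,4) via x @ 1.3200
    (6,5) via y @ 1.8706
    (6,6) via y @ 3.0253  # hit
  → r_3 = 3.0253
beam 4: φ=270°, α=210°
  direction (-0.8660, -0.5000); cell (7,3); t to first gridline: x 0.7621, y 0.7600 (then +1.1547 / +2.0000)
    (7,2) via y @ 0.7600
    (6,2) via x @ 0.7621
    (5,2) via x @ 1.9168
    (5,1) via y @ 2.7600
    (4,1) via x @ 3.0715
    (3,1) via x @ 4.2262
    (3,0) via y @ 4.7600  # hit
  → r_4 = 4.7600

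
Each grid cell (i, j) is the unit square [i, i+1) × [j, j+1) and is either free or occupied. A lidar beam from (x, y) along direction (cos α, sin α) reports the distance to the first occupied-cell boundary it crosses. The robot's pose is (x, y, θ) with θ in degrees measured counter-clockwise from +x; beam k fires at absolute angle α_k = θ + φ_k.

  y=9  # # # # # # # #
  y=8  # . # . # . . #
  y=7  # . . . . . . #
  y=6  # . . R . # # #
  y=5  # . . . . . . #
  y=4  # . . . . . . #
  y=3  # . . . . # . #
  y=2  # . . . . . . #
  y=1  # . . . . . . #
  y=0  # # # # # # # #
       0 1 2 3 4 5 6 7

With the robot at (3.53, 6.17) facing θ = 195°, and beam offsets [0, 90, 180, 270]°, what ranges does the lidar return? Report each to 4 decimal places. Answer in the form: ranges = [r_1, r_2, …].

ranges = [2.6192, 5.3524, 1.5219, 2.0478]

beam 1: φ=0°, α=195°
  direction (-0.9659, -0.2588); cell (3,6); t to first gridline: x 0.5487, y 0.6568 (then +1.0353 / +3.8637)
    (2,6) via x @ 0.5487
    (2,5) via y @ 0.6568
    (1,5) via x @ 1.5840
    (0,5) via x @ 2.6192  # hit
  → r_1 = 2.6192
beam 2: φ=90°, α=285°
  direction (0.2588, -0.9659); cell (3,6); t to first gridline: x 1.8159, y 0.1760 (then +3.8637 / +1.0353)
    (3,5) via y @ 0.1760
    (3,4) via y @ 1.2113
    (4,4) via x @ 1.8159
    (4,3) via y @ 2.2465
    (4,2) via y @ 3.2818
    (4,1) via y @ 4.3171
    (4,0) via y @ 5.3524  # hit
  → r_2 = 5.3524
beam 3: φ=180°, α=15°
  direction (0.9659, 0.2588); cell (3,6); t to first gridline: x 0.4866, y 3.2069 (then +1.0353 / +3.8637)
    (4,6) via x @ 0.4866
    (5,6) via x @ 1.5219  # hit
  → r_3 = 1.5219
beam 4: φ=270°, α=105°
  direction (-0.2588, 0.9659); cell (3,6); t to first gridline: x 2.0478, y 0.8593 (then +3.8637 / +1.0353)
    (3,7) via y @ 0.8593
    (3,8) via y @ 1.8946
    (2,8) via x @ 2.0478  # hit
  → r_4 = 2.0478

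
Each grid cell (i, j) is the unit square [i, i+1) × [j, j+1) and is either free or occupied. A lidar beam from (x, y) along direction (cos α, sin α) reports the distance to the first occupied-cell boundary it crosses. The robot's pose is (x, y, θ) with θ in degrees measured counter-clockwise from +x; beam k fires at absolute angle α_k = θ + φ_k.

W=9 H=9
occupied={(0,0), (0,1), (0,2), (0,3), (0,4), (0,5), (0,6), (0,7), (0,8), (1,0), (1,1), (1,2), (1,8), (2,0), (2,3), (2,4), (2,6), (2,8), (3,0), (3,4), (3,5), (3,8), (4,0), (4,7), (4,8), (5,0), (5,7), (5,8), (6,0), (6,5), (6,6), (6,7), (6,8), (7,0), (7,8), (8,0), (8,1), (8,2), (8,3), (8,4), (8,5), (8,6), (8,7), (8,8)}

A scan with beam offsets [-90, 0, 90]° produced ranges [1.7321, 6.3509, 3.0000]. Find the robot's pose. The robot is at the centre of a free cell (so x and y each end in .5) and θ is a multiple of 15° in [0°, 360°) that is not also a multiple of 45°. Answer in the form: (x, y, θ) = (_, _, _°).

(x, y, θ) = (6.5, 2.5, 120°)

Candidates: 37 free-cell centres × 16 headings = 592 poses. Raycast each; keep the one whose scan matches to 4 dp.
  (7.5, 2.5, 120°): beam 1 = 0.5774 ≠ 1.7321 ✗
  (7.5, 4.5, 150°): beam 1 = 1.0000 ≠ 1.7321 ✗
  (5.5, 4.5, 105°): beam 1 = 2.5882 ≠ 1.7321 ✗
  (5.5, 4.5, 345°): beam 1 = 3.6235 ≠ 1.7321 ✗
  …
  (6.5, 2.5, 120°): r_1=1.7321, r_2=6.3509, r_3=3.0000 — all match ✓
No second candidate reproduces the full scan.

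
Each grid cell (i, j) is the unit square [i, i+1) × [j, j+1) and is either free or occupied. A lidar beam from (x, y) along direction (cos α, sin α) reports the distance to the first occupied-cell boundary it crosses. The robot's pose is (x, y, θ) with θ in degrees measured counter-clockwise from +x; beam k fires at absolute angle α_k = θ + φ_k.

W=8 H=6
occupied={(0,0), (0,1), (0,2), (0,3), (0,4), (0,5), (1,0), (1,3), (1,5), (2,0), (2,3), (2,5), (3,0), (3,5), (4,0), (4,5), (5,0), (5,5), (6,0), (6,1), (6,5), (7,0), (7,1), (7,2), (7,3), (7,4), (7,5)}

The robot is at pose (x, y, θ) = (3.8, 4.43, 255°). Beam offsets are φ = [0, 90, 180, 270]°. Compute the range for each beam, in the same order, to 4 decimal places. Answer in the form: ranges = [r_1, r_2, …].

ranges = [3.5510, 3.3129, 0.5901, 2.2023]

beam 1: φ=0°, α=255°
  direction (-0.2588, -0.9659); cell (3,4); t to first gridline: x 3.0910, y 0.4452 (then +3.8637 / +1.0353)
    (3,3) via y @ 0.4452
    (3,2) via y @ 1.4804
    (3,1) via y @ 2.5157
    (2,1) via x @ 3.0910
    (2,0) via y @ 3.5510  # hit
  → r_1 = 3.5510
beam 2: φ=90°, α=345°
  direction (0.9659, -0.2588); cell (3,4); t to first gridline: x 0.2071, y 1.6614 (then +1.0353 / +3.8637)
    (4,4) via x @ 0.2071
    (5,4) via x @ 1.2423
    (5,3) via y @ 1.6614
    (6,3) via x @ 2.2776
    (7,3) via x @ 3.3129  # hit
  → r_2 = 3.3129
beam 3: φ=180°, α=75°
  direction (0.2588, 0.9659); cell (3,4); t to first gridline: x 0.7727, y 0.5901 (then +3.8637 / +1.0353)
    (3,5) via y @ 0.5901  # hit
  → r_3 = 0.5901
beam 4: φ=270°, α=165°
  direction (-0.9659, 0.2588); cell (3,4); t to first gridline: x 0.8282, y 2.2023 (then +1.0353 / +3.8637)
    (2,4) via x @ 0.8282
    (1,4) via x @ 1.8635
    (1,5) via y @ 2.2023  # hit
  → r_4 = 2.2023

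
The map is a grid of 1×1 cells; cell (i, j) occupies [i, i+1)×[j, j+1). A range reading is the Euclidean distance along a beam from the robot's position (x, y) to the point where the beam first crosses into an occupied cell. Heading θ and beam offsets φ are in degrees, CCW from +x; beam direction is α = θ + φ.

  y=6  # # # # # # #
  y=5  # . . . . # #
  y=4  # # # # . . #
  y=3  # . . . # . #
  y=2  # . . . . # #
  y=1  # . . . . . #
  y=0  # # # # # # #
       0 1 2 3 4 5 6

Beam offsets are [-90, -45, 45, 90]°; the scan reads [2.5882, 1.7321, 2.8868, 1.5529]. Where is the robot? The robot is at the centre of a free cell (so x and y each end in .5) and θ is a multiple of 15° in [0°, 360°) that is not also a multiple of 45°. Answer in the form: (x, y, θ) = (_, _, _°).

Candidates: 19 free-cell centres × 16 headings = 304 poses. Raycast each; keep the one whose scan matches to 4 dp.
  (3.5, 2.5, 60°): beam 1 = 2.8868 ≠ 2.5882 ✗
  (2.5, 5.5, 165°): beam 1 = 0.5176 ≠ 2.5882 ✗
  (5.5, 4.5, 30°): beam 1 = 1.0000 ≠ 2.5882 ✗
  (2.5, 1.5, 105°): beam 2 = 2.8868 ≠ 1.7321 ✗
  …
  (3.5, 2.5, 285°): r_1=2.5882, r_2=1.7321, r_3=2.8868, r_4=1.5529 — all match ✓
Only this pose fits every beam.

(x, y, θ) = (3.5, 2.5, 285°)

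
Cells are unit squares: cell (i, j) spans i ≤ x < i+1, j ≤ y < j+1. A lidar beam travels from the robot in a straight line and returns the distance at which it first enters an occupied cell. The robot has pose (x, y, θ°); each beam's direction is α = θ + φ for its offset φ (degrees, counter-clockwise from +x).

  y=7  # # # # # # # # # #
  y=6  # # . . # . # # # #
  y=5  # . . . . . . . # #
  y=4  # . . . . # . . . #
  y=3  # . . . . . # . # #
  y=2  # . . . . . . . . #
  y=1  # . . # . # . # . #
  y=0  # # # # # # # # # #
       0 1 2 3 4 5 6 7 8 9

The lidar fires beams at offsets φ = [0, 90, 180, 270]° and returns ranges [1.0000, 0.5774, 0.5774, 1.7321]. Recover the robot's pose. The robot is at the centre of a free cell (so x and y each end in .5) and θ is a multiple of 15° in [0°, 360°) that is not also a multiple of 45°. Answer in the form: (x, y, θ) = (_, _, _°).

Candidates: 36 free-cell centres × 16 headings = 576 poses. Raycast each; keep the one whose scan matches to 4 dp.
  (4.5, 5.5, 255°): beam 1 = 3.6235 ≠ 1.0000 ✗
  (4.5, 3.5, 165°): beam 1 = 3.6235 ≠ 1.0000 ✗
  (2.5, 2.5, 60°): beam 1 = 4.0415 ≠ 1.0000 ✗
  (3.5, 6.5, 60°): beam 1 = 0.5774 ≠ 1.0000 ✗
  …
  (8.5, 2.5, 240°): r_1=1.0000, r_2=0.5774, r_3=0.5774, r_4=1.7321 — all match ✓
Unique over the lattice → pose = (8.5, 2.5, 240°).

(x, y, θ) = (8.5, 2.5, 240°)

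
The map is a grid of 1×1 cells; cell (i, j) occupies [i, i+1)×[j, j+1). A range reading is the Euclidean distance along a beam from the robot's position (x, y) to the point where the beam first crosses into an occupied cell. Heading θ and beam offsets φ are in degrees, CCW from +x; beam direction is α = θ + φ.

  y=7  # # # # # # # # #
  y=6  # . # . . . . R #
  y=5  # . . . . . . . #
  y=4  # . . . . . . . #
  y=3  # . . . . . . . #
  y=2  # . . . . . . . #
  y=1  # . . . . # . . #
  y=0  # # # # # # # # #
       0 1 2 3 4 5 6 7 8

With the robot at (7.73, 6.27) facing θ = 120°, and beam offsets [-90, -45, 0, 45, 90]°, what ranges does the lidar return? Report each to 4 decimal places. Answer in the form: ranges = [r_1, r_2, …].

beam 1: φ=-90°, α=30°
  direction (0.8660, 0.5000); cell (7,6); t to first gridline: x 0.3118, y 1.4600 (then +1.1547 / +2.0000)
    (8,6) via x @ 0.3118  # hit
  → r_1 = 0.3118
beam 2: φ=-45°, α=75°
  direction (0.2588, 0.9659); cell (7,6); t to first gridline: x 1.0432, y 0.7558 (then +3.8637 / +1.0353)
    (7,7) via y @ 0.7558  # hit
  → r_2 = 0.7558
beam 3: φ=0°, α=120°
  direction (-0.5000, 0.8660); cell (7,6); t to first gridline: x 1.4600, y 0.8429 (then +2.0000 / +1.1547)
    (7,7) via y @ 0.8429  # hit
  → r_3 = 0.8429
beam 4: φ=45°, α=165°
  direction (-0.9659, 0.2588); cell (7,6); t to first gridline: x 0.7558, y 2.8205 (then +1.0353 / +3.8637)
    (6,6) via x @ 0.7558
    (5,6) via x @ 1.7910
    (5,7) via y @ 2.8205  # hit
  → r_4 = 2.8205
beam 5: φ=90°, α=210°
  direction (-0.8660, -0.5000); cell (7,6); t to first gridline: x 0.8429, y 0.5400 (then +1.1547 / +2.0000)
    (7,5) via y @ 0.5400
    (6,5) via x @ 0.8429
    (5,5) via x @ 1.9976
    (5,4) via y @ 2.5400
    (4,4) via x @ 3.1523
    (3,4) via x @ 4.3070
    (3,3) via y @ 4.5400
    (2,3) via x @ 5.4617
    (2,2) via y @ 6.5400
    (1,2) via x @ 6.6164
    (0,2) via x @ 7.7711  # hit
  → r_5 = 7.7711

ranges = [0.3118, 0.7558, 0.8429, 2.8205, 7.7711]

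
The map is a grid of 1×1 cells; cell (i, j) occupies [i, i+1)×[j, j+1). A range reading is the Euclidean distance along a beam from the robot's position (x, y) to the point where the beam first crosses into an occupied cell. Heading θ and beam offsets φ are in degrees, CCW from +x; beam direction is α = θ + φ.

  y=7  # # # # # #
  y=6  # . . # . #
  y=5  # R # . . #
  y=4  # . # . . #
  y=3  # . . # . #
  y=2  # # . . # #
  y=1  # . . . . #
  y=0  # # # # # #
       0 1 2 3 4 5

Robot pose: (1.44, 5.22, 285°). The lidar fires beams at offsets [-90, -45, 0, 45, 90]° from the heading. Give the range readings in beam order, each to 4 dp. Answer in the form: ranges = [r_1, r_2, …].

ranges = [0.4555, 0.8800, 4.3689, 0.6466, 0.5798]

beam 1: φ=-90°, α=195°
  d=(-0.9659,-0.2588)  start (1,5)  tX=0.4555 tY=0.8500  stride 1/|dx|=1.0353 1/|dy|=3.8637
    cross x-line → (0,5), t=0.4555 (wall)
  → r_1 = 0.4555
beam 2: φ=-45°, α=240°
  d=(-0.5000,-0.8660)  start (1,5)  tX=0.8800 tY=0.2540  stride 1/|dx|=2.0000 1/|dy|=1.1547
    cross y-line → (1,4), t=0.2540
    cross x-line → (0,4), t=0.8800 (wall)
  → r_2 = 0.8800
beam 3: φ=0°, α=285°
  d=(0.2588,-0.9659)  start (1,5)  tX=2.1637 tY=0.2278  stride 1/|dx|=3.8637 1/|dy|=1.0353
    cross y-line → (1,4), t=0.2278
    cross y-line → (1,3), t=1.2630
    cross x-line → (2,3), t=2.1637
    cross y-line → (2,2), t=2.2983
    cross y-line → (2,1), t=3.3336
    cross y-line → (2,0), t=4.3689 (wall)
  → r_3 = 4.3689
beam 4: φ=45°, α=330°
  d=(0.8660,-0.5000)  start (1,5)  tX=0.6466 tY=0.4400  stride 1/|dx|=1.1547 1/|dy|=2.0000
    cross y-line → (1,4), t=0.4400
    cross x-line → (2,4), t=0.6466 (wall)
  → r_4 = 0.6466
beam 5: φ=90°, α=15°
  d=(0.9659,0.2588)  start (1,5)  tX=0.5798 tY=3.0137  stride 1/|dx|=1.0353 1/|dy|=3.8637
    cross x-line → (2,5), t=0.5798 (wall)
  → r_5 = 0.5798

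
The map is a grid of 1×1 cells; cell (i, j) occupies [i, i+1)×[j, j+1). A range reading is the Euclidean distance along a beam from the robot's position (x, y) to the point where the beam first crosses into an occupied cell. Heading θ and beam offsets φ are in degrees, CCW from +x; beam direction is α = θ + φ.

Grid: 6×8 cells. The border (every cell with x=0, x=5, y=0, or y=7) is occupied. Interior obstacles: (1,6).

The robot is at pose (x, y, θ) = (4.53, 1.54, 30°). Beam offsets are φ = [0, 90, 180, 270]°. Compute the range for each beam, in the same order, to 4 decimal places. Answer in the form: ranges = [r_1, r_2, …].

ranges = [0.5427, 5.1500, 1.0800, 0.6235]

beam 1: φ=0°, α=30°
  dir = (cos 30°, sin 30°) = (0.8660, 0.5000); from cell (4,1)
  next x-line at t=0.5427, next y-line at t=0.9200; Δt_x=1.1547, Δt_y=2.0000
    x: enter (5,1) at t=0.5427 ← occupied
  → r_1 = 0.5427
beam 2: φ=90°, α=120°
  dir = (cos 120°, sin 120°) = (-0.5000, 0.8660); from cell (4,1)
  next x-line at t=1.0600, next y-line at t=0.5312; Δt_x=2.0000, Δt_y=1.1547
    y: enter (4,2) at t=0.5312
    x: enter (3,2) at t=1.0600
    y: enter (3,3) at t=1.6859
    y: enter (3,4) at t=2.8406
    x: enter (2,4) at t=3.0600
    y: enter (2,5) at t=3.9953
    x: enter (1,5) at t=5.0600
    y: enter (1,6) at t=5.1500 ← occupied
  → r_2 = 5.1500
beam 3: φ=180°, α=210°
  dir = (cos 210°, sin 210°) = (-0.8660, -0.5000); from cell (4,1)
  next x-line at t=0.6120, next y-line at t=1.0800; Δt_x=1.1547, Δt_y=2.0000
    x: enter (3,1) at t=0.6120
    y: enter (3,0) at t=1.0800 ← occupied
  → r_3 = 1.0800
beam 4: φ=270°, α=300°
  dir = (cos 300°, sin 300°) = (0.5000, -0.8660); from cell (4,1)
  next x-line at t=0.9400, next y-line at t=0.6235; Δt_x=2.0000, Δt_y=1.1547
    y: enter (4,0) at t=0.6235 ← occupied
  → r_4 = 0.6235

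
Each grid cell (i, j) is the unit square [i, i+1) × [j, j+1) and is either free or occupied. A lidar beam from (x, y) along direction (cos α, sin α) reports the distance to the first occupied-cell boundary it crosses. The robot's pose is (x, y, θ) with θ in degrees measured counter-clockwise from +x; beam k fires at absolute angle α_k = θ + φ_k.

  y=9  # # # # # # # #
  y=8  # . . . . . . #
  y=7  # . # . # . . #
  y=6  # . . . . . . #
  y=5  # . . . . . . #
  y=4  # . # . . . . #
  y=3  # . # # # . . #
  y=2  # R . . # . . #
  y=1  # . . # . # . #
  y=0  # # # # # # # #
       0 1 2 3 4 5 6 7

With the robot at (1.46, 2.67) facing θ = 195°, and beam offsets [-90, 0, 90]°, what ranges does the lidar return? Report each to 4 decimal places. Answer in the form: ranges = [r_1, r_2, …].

beam 1: φ=-90°, α=105°
  cosα=-0.2588 sinα=0.9659 | (1,2) | tMaxX 1.7773 tMaxY 0.3416 | tΔX 3.8637 tΔY 1.0353
    t=0.3416 [y] (1,3)
    t=1.3769 [y] (1,4)
    t=1.7773 [x] (0,4) — stop
  → r_1 = 1.7773
beam 2: φ=0°, α=195°
  cosα=-0.9659 sinα=-0.2588 | (1,2) | tMaxX 0.4762 tMaxY 2.5887 | tΔX 1.0353 tΔY 3.8637
    t=0.4762 [x] (0,2) — stop
  → r_2 = 0.4762
beam 3: φ=90°, α=285°
  cosα=0.2588 sinα=-0.9659 | (1,2) | tMaxX 2.0864 tMaxY 0.6936 | tΔX 3.8637 tΔY 1.0353
    t=0.6936 [y] (1,1)
    t=1.7289 [y] (1,0) — stop
  → r_3 = 1.7289

ranges = [1.7773, 0.4762, 1.7289]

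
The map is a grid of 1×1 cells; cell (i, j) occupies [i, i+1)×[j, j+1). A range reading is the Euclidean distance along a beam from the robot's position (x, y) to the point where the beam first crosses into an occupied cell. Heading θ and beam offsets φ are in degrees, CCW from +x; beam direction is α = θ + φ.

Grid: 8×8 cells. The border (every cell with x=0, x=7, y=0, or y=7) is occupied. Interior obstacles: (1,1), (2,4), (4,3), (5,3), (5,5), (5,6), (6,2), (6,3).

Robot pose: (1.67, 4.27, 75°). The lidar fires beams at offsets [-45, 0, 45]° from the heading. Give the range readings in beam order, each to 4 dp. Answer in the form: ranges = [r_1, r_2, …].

ranges = [0.3811, 2.8263, 1.3400]

beam 1: φ=-45°, α=30°
  direction (0.8660, 0.5000); cell (1,4); t to first gridline: x 0.3811, y 1.4600 (then +1.1547 / +2.0000)
    (2,4) via x @ 0.3811  # hit
  → r_1 = 0.3811
beam 2: φ=0°, α=75°
  direction (0.2588, 0.9659); cell (1,4); t to first gridline: x 1.2750, y 0.7558 (then +3.8637 / +1.0353)
    (1,5) via y @ 0.7558
    (2,5) via x @ 1.2750
    (2,6) via y @ 1.7910
    (2,7) via y @ 2.8263  # hit
  → r_2 = 2.8263
beam 3: φ=45°, α=120°
  direction (-0.5000, 0.8660); cell (1,4); t to first gridline: x 1.3400, y 0.8429 (then +2.0000 / +1.1547)
    (1,5) via y @ 0.8429
    (0,5) via x @ 1.3400  # hit
  → r_3 = 1.3400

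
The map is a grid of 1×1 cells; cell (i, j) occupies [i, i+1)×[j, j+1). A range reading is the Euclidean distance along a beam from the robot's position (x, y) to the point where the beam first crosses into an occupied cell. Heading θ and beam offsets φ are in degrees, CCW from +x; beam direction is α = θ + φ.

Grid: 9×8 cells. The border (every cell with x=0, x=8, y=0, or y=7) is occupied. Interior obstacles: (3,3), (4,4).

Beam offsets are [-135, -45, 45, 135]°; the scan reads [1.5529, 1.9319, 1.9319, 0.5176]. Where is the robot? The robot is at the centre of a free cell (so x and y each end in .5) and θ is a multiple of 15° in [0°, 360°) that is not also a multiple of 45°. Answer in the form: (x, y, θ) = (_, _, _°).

The pose lattice has 40·16 = 640 candidates. Test each by forward raycasting.
  (5.5, 5.5, 285°): beam 1 = 3.0000 ≠ 1.5529 ✗
  (6.5, 6.5, 285°): beam 1 = 1.0000 ≠ 1.5529 ✗
  (2.5, 3.5, 330°): beam 2 = 2.5882 ≠ 1.9319 ✗
  (4.5, 1.5, 120°): beam 1 = 1.9319 ≠ 1.5529 ✗
  …
  (1.5, 2.5, 60°): r_1=1.5529, r_2=1.9319, r_3=1.9319, r_4=0.5176 — all match ✓
Unique over the lattice → pose = (1.5, 2.5, 60°).

(x, y, θ) = (1.5, 2.5, 60°)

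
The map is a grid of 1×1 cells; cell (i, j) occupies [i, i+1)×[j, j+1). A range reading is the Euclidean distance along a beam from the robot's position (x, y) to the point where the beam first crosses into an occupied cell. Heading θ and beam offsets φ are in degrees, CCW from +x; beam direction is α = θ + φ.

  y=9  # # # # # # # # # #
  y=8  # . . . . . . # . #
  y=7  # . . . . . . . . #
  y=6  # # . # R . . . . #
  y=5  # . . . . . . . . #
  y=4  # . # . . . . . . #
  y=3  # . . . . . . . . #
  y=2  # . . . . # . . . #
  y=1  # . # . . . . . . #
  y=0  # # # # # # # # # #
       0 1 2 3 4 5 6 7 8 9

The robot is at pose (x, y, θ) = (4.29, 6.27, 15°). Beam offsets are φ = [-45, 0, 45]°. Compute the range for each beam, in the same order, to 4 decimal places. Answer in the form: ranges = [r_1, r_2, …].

ranges = [5.4386, 4.8762, 3.1523]

beam 1: φ=-45°, α=330°
  cosα=0.8660 sinα=-0.5000 | (4,6) | tMaxX 0.8198 tMaxY 0.5400 | tΔX 1.1547 tΔY 2.0000
    t=0.5400 [y] (4,5)
    t=0.8198 [x] (5,5)
    t=1.9745 [x] (6,5)
    t=2.5400 [y] (6,4)
    t=3.1292 [x] (7,4)
    t=4.2839 [x] (8,4)
    t=4.5400 [y] (8,3)
    t=5.4386 [x] (9,3) — stop
  → r_1 = 5.4386
beam 2: φ=0°, α=15°
  cosα=0.9659 sinα=0.2588 | (4,6) | tMaxX 0.7350 tMaxY 2.8205 | tΔX 1.0353 tΔY 3.8637
    t=0.7350 [x] (5,6)
    t=1.7703 [x] (6,6)
    t=2.8056 [x] (7,6)
    t=2.8205 [y] (7,7)
    t=3.8409 [x] (8,7)
    t=4.8762 [x] (9,7) — stop
  → r_2 = 4.8762
beam 3: φ=45°, α=60°
  cosα=0.5000 sinα=0.8660 | (4,6) | tMaxX 1.4200 tMaxY 0.8429 | tΔX 2.0000 tΔY 1.1547
    t=0.8429 [y] (4,7)
    t=1.4200 [x] (5,7)
    t=1.9976 [y] (5,8)
    t=3.1523 [y] (5,9) — stop
  → r_3 = 3.1523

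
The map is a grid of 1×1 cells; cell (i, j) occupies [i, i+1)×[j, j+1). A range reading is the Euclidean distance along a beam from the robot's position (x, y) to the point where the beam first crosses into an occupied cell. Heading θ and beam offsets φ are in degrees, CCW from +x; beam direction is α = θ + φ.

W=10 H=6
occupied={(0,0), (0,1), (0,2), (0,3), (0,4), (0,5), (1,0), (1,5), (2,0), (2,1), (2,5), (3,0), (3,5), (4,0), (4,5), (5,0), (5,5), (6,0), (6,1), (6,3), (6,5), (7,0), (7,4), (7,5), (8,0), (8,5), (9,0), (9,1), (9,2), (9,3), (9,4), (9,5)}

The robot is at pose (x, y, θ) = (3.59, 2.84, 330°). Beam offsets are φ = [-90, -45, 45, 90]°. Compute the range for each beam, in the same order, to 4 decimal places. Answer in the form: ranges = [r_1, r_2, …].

ranges = [1.1800, 1.9049, 2.4950, 2.4942]

beam 1: φ=-90°, α=240°
  direction (-0.5000, -0.8660); cell (3,2); t to first gridline: x 1.1800, y 0.9699 (then +2.0000 / +1.1547)
    (3,1) via y @ 0.9699
    (2,1) via x @ 1.1800  # hit
  → r_1 = 1.1800
beam 2: φ=-45°, α=285°
  direction (0.2588, -0.9659); cell (3,2); t to first gridline: x 1.5841, y 0.8696 (then +3.8637 / +1.0353)
    (3,1) via y @ 0.8696
    (4,1) via x @ 1.5841
    (4,0) via y @ 1.9049  # hit
  → r_2 = 1.9049
beam 3: φ=45°, α=15°
  direction (0.9659, 0.2588); cell (3,2); t to first gridline: x 0.4245, y 0.6182 (then +1.0353 / +3.8637)
    (4,2) via x @ 0.4245
    (4,3) via y @ 0.6182
    (5,3) via x @ 1.4597
    (6,3) via x @ 2.4950  # hit
  → r_3 = 2.4950
beam 4: φ=90°, α=60°
  direction (0.5000, 0.8660); cell (3,2); t to first gridline: x 0.8200, y 0.1848 (then +2.0000 / +1.1547)
    (3,3) via y @ 0.1848
    (4,3) via x @ 0.8200
    (4,4) via y @ 1.3395
    (4,5) via y @ 2.4942  # hit
  → r_4 = 2.4942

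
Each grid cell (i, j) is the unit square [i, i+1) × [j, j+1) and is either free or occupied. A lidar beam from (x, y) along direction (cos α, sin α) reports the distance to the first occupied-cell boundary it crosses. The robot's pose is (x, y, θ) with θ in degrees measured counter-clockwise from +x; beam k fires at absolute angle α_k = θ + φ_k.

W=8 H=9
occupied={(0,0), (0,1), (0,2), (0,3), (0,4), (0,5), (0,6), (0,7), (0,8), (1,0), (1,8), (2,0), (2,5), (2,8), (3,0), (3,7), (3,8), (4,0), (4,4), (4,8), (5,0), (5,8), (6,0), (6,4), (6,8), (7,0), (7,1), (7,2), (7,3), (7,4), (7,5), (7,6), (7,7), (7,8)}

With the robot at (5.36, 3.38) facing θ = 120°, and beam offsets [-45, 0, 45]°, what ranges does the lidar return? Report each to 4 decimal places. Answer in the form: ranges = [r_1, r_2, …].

ranges = [4.7830, 0.7200, 4.5138]

beam 1: φ=-45°, α=75°
  direction (0.2588, 0.9659); cell (5,3); t to first gridline: x 2.4728, y 0.6419 (then +3.8637 / +1.0353)
    (5,4) via y @ 0.6419
    (5,5) via y @ 1.6771
    (6,5) via x @ 2.4728
    (6,6) via y @ 2.7124
    (6,7) via y @ 3.7477
    (6,8) via y @ 4.7830  # hit
  → r_1 = 4.7830
beam 2: φ=0°, α=120°
  direction (-0.5000, 0.8660); cell (5,3); t to first gridline: x 0.7200, y 0.7159 (then +2.0000 / +1.1547)
    (5,4) via y @ 0.7159
    (4,4) via x @ 0.7200  # hit
  → r_2 = 0.7200
beam 3: φ=45°, α=165°
  direction (-0.9659, 0.2588); cell (5,3); t to first gridline: x 0.3727, y 2.3955 (then +1.0353 / +3.8637)
    (4,3) via x @ 0.3727
    (3,3) via x @ 1.4080
    (3,4) via y @ 2.3955
    (2,4) via x @ 2.4433
    (1,4) via x @ 3.4785
    (0,4) via x @ 4.5138  # hit
  → r_3 = 4.5138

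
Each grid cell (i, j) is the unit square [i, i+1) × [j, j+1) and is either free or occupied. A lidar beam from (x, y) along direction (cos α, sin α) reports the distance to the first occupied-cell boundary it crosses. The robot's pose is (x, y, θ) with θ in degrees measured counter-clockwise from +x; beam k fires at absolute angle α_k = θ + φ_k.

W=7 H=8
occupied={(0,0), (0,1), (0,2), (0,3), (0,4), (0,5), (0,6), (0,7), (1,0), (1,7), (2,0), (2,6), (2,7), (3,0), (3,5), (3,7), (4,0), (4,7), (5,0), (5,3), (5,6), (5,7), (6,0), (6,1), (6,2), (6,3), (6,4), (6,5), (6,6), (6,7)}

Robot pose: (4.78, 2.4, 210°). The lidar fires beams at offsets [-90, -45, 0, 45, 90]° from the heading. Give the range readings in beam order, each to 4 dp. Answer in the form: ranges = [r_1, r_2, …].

beam 1: φ=-90°, α=120°
  dir = (cos 120°, sin 120°) = (-0.5000, 0.8660); from cell (4,2)
  next x-line at t=1.5600, next y-line at t=0.6928; Δt_x=2.0000, Δt_y=1.1547
    y: enter (4,3) at t=0.6928
    x: enter (3,3) at t=1.5600
    y: enter (3,4) at t=1.8475
    y: enter (3,5) at t=3.0022 ← occupied
  → r_1 = 3.0022
beam 2: φ=-45°, α=165°
  dir = (cos 165°, sin 165°) = (-0.9659, 0.2588); from cell (4,2)
  next x-line at t=0.8075, next y-line at t=2.3182; Δt_x=1.0353, Δt_y=3.8637
    x: enter (3,2) at t=0.8075
    x: enter (2,2) at t=1.8428
    y: enter (2,3) at t=2.3182
    x: enter (1,3) at t=2.8781
    x: enter (0,3) at t=3.9133 ← occupied
  → r_2 = 3.9133
beam 3: φ=0°, α=210°
  dir = (cos 210°, sin 210°) = (-0.8660, -0.5000); from cell (4,2)
  next x-line at t=0.9007, next y-line at t=0.8000; Δt_x=1.1547, Δt_y=2.0000
    y: enter (4,1) at t=0.8000
    x: enter (3,1) at t=0.9007
    x: enter (2,1) at t=2.0554
    y: enter (2,0) at t=2.8000 ← occupied
  → r_3 = 2.8000
beam 4: φ=45°, α=255°
  dir = (cos 255°, sin 255°) = (-0.2588, -0.9659); from cell (4,2)
  next x-line at t=3.0137, next y-line at t=0.4141; Δt_x=3.8637, Δt_y=1.0353
    y: enter (4,1) at t=0.4141
    y: enter (4,0) at t=1.4494 ← occupied
  → r_4 = 1.4494
beam 5: φ=90°, α=300°
  dir = (cos 300°, sin 300°) = (0.5000, -0.8660); from cell (4,2)
  next x-line at t=0.4400, next y-line at t=0.4619; Δt_x=2.0000, Δt_y=1.1547
    x: enter (5,2) at t=0.4400
    y: enter (5,1) at t=0.4619
    y: enter (5,0) at t=1.6166 ← occupied
  → r_5 = 1.6166

ranges = [3.0022, 3.9133, 2.8000, 1.4494, 1.6166]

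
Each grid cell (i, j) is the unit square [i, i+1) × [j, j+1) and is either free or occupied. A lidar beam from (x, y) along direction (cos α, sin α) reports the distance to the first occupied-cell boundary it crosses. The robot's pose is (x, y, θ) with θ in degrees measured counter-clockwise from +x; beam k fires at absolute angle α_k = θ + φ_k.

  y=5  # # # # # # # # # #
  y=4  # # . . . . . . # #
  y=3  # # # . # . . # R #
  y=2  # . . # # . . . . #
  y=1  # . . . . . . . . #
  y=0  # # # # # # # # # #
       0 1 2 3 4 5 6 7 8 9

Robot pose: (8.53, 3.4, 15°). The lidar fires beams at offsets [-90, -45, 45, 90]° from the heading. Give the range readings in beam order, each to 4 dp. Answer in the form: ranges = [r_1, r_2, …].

ranges = [1.8159, 0.5427, 0.6928, 0.6212]

beam 1: φ=-90°, α=285°
  d=(0.2588,-0.9659)  start (8,3)  tX=1.8159 tY=0.4141  stride 1/|dx|=3.8637 1/|dy|=1.0353
    cross y-line → (8,2), t=0.4141
    cross y-line → (8,1), t=1.4494
    cross x-line → (9,1), t=1.8159 (wall)
  → r_1 = 1.8159
beam 2: φ=-45°, α=330°
  d=(0.8660,-0.5000)  start (8,3)  tX=0.5427 tY=0.8000  stride 1/|dx|=1.1547 1/|dy|=2.0000
    cross x-line → (9,3), t=0.5427 (wall)
  → r_2 = 0.5427
beam 3: φ=45°, α=60°
  d=(0.5000,0.8660)  start (8,3)  tX=0.9400 tY=0.6928  stride 1/|dx|=2.0000 1/|dy|=1.1547
    cross y-line → (8,4), t=0.6928 (wall)
  → r_3 = 0.6928
beam 4: φ=90°, α=105°
  d=(-0.2588,0.9659)  start (8,3)  tX=2.0478 tY=0.6212  stride 1/|dx|=3.8637 1/|dy|=1.0353
    cross y-line → (8,4), t=0.6212 (wall)
  → r_4 = 0.6212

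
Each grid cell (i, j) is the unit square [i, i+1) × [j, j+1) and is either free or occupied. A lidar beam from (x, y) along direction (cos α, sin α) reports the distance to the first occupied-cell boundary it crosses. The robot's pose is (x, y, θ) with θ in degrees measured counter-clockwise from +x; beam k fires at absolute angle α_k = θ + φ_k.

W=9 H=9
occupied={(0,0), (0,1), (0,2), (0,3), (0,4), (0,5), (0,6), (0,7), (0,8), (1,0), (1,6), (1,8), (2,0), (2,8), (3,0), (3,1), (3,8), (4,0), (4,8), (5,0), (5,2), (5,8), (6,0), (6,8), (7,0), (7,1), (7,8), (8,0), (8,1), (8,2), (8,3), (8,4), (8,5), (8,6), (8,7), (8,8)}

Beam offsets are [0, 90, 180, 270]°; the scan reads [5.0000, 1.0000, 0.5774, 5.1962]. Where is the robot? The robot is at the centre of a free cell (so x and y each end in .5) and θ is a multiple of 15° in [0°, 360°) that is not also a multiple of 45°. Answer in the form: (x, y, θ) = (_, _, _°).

(x, y, θ) = (5.5, 7.5, 300°)

The pose lattice has 45·16 = 720 candidates. Test each by forward raycasting.
  (1.5, 1.5, 15°): beam 1 = 1.5529 ≠ 5.0000 ✗
  (4.5, 7.5, 30°): beam 1 = 1.0000 ≠ 5.0000 ✗
  (5.5, 6.5, 300°): beam 2 = 2.8868 ≠ 1.0000 ✗
  (2.5, 1.5, 330°): beam 1 = 0.5774 ≠ 5.0000 ✗
  …
  (5.5, 7.5, 300°): r_1=5.0000, r_2=1.0000, r_3=0.5774, r_4=5.1962 — all match ✓
No second candidate reproduces the full scan.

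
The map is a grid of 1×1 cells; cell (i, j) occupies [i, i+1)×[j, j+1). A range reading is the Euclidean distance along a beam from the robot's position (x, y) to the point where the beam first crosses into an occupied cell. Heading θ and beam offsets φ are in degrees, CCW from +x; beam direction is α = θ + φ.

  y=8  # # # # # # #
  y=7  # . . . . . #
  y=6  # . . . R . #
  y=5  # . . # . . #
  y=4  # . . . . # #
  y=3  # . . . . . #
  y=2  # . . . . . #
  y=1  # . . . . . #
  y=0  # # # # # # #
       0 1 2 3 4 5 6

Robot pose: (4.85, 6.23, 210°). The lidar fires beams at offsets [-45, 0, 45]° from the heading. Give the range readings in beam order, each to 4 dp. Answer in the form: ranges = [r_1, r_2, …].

beam 1: φ=-45°, α=165°
  dir = (cos 165°, sin 165°) = (-0.9659, 0.2588); from cell (4,6)
  next x-line at t=0.8800, next y-line at t=2.9751; Δt_x=1.0353, Δt_y=3.8637
    x: enter (3,6) at t=0.8800
    x: enter (2,6) at t=1.9153
    x: enter (1,6) at t=2.9505
    y: enter (1,7) at t=2.9751
    x: enter (0,7) at t=3.9858 ← occupied
  → r_1 = 3.9858
beam 2: φ=0°, α=210°
  dir = (cos 210°, sin 210°) = (-0.8660, -0.5000); from cell (4,6)
  next x-line at t=0.9815, next y-line at t=0.4600; Δt_x=1.1547, Δt_y=2.0000
    y: enter (4,5) at t=0.4600
    x: enter (3,5) at t=0.9815 ← occupied
  → r_2 = 0.9815
beam 3: φ=45°, α=255°
  dir = (cos 255°, sin 255°) = (-0.2588, -0.9659); from cell (4,6)
  next x-line at t=3.2841, next y-line at t=0.2381; Δt_x=3.8637, Δt_y=1.0353
    y: enter (4,5) at t=0.2381
    y: enter (4,4) at t=1.2734
    y: enter (4,3) at t=2.3087
    x: enter (3,3) at t=3.2841
    y: enter (3,2) at t=3.3439
    y: enter (3,1) at t=4.3792
    y: enter (3,0) at t=5.4145 ← occupied
  → r_3 = 5.4145

ranges = [3.9858, 0.9815, 5.4145]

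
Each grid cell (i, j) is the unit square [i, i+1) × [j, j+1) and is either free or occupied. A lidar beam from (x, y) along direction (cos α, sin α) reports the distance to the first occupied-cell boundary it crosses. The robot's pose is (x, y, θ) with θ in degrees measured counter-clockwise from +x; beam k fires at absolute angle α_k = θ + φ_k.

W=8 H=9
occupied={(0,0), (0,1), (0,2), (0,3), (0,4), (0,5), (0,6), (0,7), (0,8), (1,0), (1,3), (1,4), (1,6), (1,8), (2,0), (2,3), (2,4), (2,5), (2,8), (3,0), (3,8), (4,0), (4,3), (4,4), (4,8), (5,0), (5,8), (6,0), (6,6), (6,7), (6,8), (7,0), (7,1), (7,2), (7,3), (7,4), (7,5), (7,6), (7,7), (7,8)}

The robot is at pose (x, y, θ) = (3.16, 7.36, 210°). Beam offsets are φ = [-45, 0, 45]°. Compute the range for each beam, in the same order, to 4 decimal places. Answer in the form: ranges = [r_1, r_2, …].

beam 1: φ=-45°, α=165°
  direction (-0.9659, 0.2588); cell (3,7); t to first gridline: x 0.1656, y 2.4728 (then +1.0353 / +3.8637)
    (2,7) via x @ 0.1656
    (1,7) via x @ 1.2009
    (0,7) via x @ 2.2362  # hit
  → r_1 = 2.2362
beam 2: φ=0°, α=210°
  direction (-0.8660, -0.5000); cell (3,7); t to first gridline: x 0.1848, y 0.7200 (then +1.1547 / +2.0000)
    (2,7) via x @ 0.1848
    (2,6) via y @ 0.7200
    (1,6) via x @ 1.3395  # hit
  → r_2 = 1.3395
beam 3: φ=45°, α=255°
  direction (-0.2588, -0.9659); cell (3,7); t to first gridline: x 0.6182, y 0.3727 (then +3.8637 / +1.0353)
    (3,6) via y @ 0.3727
    (2,6) via x @ 0.6182
    (2,5) via y @ 1.4080  # hit
  → r_3 = 1.4080

ranges = [2.2362, 1.3395, 1.4080]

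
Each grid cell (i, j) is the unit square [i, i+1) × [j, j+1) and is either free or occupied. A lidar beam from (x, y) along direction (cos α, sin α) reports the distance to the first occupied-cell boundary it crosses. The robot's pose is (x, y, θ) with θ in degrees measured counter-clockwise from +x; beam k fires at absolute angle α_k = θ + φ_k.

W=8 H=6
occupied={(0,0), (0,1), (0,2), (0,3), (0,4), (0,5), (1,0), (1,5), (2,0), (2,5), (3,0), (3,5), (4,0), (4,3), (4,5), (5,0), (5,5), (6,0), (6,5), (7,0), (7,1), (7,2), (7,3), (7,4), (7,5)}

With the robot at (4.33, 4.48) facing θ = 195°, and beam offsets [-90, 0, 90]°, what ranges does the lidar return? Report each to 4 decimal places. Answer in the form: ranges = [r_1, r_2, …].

beam 1: φ=-90°, α=105°
  d=(-0.2588,0.9659)  start (4,4)  tX=1.2750 tY=0.5383  stride 1/|dx|=3.8637 1/|dy|=1.0353
    cross y-line → (4,5), t=0.5383 (wall)
  → r_1 = 0.5383
beam 2: φ=0°, α=195°
  d=(-0.9659,-0.2588)  start (4,4)  tX=0.3416 tY=1.8546  stride 1/|dx|=1.0353 1/|dy|=3.8637
    cross x-line → (3,4), t=0.3416
    cross x-line → (2,4), t=1.3769
    cross y-line → (2,3), t=1.8546
    cross x-line → (1,3), t=2.4122
    cross x-line → (0,3), t=3.4475 (wall)
  → r_2 = 3.4475
beam 3: φ=90°, α=285°
  d=(0.2588,-0.9659)  start (4,4)  tX=2.5887 tY=0.4969  stride 1/|dx|=3.8637 1/|dy|=1.0353
    cross y-line → (4,3), t=0.4969 (wall)
  → r_3 = 0.4969

ranges = [0.5383, 3.4475, 0.4969]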